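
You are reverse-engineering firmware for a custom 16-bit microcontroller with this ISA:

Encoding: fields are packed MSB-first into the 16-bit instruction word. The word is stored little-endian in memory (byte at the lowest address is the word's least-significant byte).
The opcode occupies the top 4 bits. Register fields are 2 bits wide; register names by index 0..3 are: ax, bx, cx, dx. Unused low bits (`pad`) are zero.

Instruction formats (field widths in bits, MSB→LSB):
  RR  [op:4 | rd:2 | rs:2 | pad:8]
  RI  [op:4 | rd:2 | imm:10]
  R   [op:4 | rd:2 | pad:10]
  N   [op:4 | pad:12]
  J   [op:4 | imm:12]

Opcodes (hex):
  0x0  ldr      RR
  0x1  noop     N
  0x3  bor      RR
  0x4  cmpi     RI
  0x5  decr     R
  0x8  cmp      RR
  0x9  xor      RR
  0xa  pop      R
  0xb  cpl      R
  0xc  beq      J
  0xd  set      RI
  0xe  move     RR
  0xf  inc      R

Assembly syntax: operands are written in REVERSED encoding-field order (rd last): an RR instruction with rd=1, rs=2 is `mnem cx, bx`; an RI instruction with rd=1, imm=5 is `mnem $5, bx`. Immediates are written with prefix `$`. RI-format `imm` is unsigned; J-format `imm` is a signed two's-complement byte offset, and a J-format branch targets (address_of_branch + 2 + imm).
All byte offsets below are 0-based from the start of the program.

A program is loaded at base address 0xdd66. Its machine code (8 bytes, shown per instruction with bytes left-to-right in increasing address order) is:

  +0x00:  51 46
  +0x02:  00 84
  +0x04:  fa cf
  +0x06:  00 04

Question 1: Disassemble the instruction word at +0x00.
@+00  little-endian(51 46) = 0x4651
  opcode bits[15:12]=0x4: cmpi/RI
  rd: (w>>10)&0x3=0x1 → bx
  imm: (w>>0)&0x3ff=0x251 → $593

cmpi $593, bx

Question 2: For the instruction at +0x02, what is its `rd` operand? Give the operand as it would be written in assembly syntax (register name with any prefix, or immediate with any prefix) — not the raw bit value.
bx

[02] 00 84 → 0x8400
  opcode bits[15:12]=0x8: cmp/RR
  rd@[11:10]=0x1 ⇒ bx
  rs@[9:8]=0x0 ⇒ ax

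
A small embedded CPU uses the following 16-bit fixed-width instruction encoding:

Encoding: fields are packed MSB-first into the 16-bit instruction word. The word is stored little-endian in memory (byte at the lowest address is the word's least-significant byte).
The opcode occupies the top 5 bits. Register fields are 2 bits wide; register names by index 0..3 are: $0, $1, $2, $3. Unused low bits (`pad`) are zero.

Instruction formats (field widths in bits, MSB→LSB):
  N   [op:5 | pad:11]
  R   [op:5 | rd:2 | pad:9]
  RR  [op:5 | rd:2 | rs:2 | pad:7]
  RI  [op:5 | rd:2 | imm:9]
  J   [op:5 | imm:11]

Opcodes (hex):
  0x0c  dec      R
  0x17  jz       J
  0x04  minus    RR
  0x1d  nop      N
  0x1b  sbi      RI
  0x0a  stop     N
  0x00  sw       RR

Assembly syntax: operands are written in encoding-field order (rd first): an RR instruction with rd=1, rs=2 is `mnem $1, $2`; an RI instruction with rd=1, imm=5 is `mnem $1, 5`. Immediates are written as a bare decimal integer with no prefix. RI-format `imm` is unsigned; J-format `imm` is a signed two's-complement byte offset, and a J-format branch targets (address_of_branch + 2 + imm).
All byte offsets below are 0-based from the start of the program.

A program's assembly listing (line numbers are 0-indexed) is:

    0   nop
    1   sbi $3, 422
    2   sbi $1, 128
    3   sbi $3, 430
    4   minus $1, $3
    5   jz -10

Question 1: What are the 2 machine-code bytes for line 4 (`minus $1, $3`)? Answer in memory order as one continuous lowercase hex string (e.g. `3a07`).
L4: minus op=0x4:5|rd=1:2|rs=3:2|pad=0:7 ⇒ 0x2380 ⇒ little 80 23

8023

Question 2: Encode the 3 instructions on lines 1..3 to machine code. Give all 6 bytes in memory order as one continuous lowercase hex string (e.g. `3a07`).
1. sbi fields op=0x1b:5|rd=3:2|imm=422:9 → word dfa6h → a6 df
2. sbi fields op=0x1b:5|rd=1:2|imm=128:9 → word da80h → 80 da
3. sbi fields op=0x1b:5|rd=3:2|imm=430:9 → word dfaeh → ae df

a6df80daaedf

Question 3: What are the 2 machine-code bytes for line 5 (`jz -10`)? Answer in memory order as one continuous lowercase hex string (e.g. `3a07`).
5. jz fields op=0x17:5|imm=-10:11 → word bff6h → f6 bf

f6bf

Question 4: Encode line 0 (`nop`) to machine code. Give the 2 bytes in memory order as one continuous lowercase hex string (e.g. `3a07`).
0. nop fields op=0x1d:5|pad=0:11 → word e800h → 00 e8

00e8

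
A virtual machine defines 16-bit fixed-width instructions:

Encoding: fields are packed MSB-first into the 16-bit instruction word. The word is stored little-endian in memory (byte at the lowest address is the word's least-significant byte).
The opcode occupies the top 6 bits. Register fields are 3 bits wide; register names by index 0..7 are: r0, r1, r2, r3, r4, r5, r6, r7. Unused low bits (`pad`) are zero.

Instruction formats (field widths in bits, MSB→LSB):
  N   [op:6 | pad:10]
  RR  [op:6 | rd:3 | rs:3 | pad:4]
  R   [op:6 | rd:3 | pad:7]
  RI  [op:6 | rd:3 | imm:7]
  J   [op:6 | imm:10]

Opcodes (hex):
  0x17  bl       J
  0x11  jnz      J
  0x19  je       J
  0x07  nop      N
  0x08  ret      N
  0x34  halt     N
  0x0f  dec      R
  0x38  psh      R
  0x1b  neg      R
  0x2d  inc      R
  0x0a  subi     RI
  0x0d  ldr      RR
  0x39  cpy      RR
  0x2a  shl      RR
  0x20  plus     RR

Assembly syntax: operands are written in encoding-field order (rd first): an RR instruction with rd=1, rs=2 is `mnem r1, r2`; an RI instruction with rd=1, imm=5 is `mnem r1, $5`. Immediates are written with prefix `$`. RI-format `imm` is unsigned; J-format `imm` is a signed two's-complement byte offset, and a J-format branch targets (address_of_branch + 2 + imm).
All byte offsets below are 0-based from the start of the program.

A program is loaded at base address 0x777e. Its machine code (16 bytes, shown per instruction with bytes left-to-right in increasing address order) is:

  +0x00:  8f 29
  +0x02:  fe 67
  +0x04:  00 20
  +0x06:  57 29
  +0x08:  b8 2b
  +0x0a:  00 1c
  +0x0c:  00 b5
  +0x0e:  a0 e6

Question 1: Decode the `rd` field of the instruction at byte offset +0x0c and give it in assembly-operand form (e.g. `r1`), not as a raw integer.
r2

@+0c  little-endian(00 b5) = 0xb500
  top 6b → 0x2d → inc [R]
  rd: (w>>7)&0x7=0x2 → r2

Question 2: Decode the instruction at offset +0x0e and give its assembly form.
cpy r5, r2

@+0e  little-endian(a0 e6) = 0xe6a0
  op=0xe6a0>>10=0x39 ⇒ cpy (RR)
  rd@[9:7]=0x5 ⇒ r5
  rs@[6:4]=0x2 ⇒ r2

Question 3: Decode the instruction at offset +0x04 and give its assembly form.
+0x04: 00 20 ⇒ word 0x2000 (little)
  opcode bits[15:10]=0x8: ret/N

ret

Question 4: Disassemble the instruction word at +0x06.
subi r2, $87

+0x06: 57 29 ⇒ word 0x2957 (little)
  top 6b → 0xa → subi [RI]
  rd@[9:7]=0x2 ⇒ r2
  imm@[6:0]=0x57 ⇒ $87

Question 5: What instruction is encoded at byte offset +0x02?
je $-2

@+02  little-endian(fe 67) = 0x67fe
  top 6b → 0x19 → je [J]
  [9:0] imm=1022 (s10→-2) = $-2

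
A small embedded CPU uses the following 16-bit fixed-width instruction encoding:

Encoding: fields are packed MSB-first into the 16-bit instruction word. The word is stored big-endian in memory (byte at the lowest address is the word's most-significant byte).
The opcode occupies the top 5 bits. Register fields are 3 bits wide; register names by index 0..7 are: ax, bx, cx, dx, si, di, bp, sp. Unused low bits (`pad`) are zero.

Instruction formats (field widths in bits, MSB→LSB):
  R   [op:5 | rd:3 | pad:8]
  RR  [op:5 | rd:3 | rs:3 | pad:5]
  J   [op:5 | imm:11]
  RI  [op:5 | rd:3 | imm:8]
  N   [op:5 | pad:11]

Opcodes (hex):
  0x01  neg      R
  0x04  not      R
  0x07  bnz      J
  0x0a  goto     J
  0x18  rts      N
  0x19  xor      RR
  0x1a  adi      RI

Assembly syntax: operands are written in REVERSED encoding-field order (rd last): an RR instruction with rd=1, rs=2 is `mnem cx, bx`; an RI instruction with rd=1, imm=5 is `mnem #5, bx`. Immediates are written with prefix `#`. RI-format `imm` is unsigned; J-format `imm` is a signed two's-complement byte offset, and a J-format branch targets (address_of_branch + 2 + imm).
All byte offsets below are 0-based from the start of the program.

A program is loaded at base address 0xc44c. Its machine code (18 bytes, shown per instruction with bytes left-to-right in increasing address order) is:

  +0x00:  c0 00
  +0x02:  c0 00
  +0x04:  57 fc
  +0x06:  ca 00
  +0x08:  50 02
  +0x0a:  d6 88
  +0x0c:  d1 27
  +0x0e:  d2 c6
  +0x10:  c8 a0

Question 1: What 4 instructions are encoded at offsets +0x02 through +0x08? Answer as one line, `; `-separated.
+0x02: c0 00 ⇒ word 0xc000 (big)
  op=0xc000>>11=0x18 ⇒ rts (N)
+0x04: 57 fc ⇒ word 0x57fc (big)
  op=0x57fc>>11=0xa ⇒ goto (J)
  imm: (w>>0)&0x7ff=0x7fc (s11→-4) → #-4
+0x06: ca 00 ⇒ word 0xca00 (big)
  op=0xca00>>11=0x19 ⇒ xor (RR)
  rd: (w>>8)&0x7=0x2 → cx
  rs: (w>>5)&0x7=0x0 → ax
+0x08: 50 02 ⇒ word 0x5002 (big)
  op=0x5002>>11=0xa ⇒ goto (J)
  imm: (w>>0)&0x7ff=0x2 → #2

rts; goto #-4; xor ax, cx; goto #2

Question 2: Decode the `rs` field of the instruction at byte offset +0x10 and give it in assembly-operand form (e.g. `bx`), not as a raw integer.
off 0x10: read c8 a0 as big → 0xc8a0
  top 5b → 0x19 → xor [RR]
  rd: (w>>8)&0x7=0x0 → ax
  rs: (w>>5)&0x7=0x5 → di

di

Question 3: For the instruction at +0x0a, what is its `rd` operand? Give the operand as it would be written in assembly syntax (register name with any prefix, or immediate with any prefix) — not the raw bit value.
bp

+0x0a: d6 88 ⇒ word 0xd688 (big)
  top 5b → 0x1a → adi [RI]
  rd@[10:8]=0x6 ⇒ bp
  imm@[7:0]=0x88 ⇒ #136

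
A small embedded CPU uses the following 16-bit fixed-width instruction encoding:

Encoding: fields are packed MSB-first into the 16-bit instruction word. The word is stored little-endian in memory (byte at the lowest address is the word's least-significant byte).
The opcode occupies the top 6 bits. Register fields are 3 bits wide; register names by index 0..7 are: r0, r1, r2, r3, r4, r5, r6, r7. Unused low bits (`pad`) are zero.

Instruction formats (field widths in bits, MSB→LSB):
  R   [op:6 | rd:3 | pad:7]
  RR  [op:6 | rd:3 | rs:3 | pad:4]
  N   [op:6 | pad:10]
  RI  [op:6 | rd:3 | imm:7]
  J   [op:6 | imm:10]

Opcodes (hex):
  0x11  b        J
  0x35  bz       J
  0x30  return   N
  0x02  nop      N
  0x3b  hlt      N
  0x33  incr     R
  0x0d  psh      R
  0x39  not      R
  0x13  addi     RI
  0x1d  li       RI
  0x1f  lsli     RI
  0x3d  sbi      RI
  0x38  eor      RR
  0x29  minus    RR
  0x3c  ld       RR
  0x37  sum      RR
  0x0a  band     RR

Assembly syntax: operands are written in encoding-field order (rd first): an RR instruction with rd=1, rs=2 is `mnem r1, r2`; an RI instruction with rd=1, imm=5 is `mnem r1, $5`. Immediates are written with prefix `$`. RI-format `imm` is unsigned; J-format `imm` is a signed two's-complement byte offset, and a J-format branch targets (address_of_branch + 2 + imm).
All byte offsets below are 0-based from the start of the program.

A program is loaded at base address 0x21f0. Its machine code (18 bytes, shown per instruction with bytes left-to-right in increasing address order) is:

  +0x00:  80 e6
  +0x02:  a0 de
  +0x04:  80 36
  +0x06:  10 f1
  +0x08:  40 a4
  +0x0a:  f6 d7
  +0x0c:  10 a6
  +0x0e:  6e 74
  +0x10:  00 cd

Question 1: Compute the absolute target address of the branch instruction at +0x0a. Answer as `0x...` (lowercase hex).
0x21f2

[0a] f6 d7 → 0xd7f6
  opcode bits[15:10]=0x35: bz/J
  [9:0] imm=1014 (s10→-10) = $-10
  target = base 0x21f0 + off 0x0a + 2 + imm -10 = 0x21f2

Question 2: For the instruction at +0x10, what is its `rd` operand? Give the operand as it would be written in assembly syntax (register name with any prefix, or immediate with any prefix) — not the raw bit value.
[10] 00 cd → 0xcd00
  opcode bits[15:10]=0x33: incr/R
  rd@[9:7]=0x2 ⇒ r2

r2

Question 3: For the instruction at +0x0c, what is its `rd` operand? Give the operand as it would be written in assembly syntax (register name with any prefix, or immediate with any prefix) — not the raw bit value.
r4

off 0x0c: read 10 a6 as little → 0xa610
  opcode bits[15:10]=0x29: minus/RR
  [9:7] rd=4 = r4
  [6:4] rs=1 = r1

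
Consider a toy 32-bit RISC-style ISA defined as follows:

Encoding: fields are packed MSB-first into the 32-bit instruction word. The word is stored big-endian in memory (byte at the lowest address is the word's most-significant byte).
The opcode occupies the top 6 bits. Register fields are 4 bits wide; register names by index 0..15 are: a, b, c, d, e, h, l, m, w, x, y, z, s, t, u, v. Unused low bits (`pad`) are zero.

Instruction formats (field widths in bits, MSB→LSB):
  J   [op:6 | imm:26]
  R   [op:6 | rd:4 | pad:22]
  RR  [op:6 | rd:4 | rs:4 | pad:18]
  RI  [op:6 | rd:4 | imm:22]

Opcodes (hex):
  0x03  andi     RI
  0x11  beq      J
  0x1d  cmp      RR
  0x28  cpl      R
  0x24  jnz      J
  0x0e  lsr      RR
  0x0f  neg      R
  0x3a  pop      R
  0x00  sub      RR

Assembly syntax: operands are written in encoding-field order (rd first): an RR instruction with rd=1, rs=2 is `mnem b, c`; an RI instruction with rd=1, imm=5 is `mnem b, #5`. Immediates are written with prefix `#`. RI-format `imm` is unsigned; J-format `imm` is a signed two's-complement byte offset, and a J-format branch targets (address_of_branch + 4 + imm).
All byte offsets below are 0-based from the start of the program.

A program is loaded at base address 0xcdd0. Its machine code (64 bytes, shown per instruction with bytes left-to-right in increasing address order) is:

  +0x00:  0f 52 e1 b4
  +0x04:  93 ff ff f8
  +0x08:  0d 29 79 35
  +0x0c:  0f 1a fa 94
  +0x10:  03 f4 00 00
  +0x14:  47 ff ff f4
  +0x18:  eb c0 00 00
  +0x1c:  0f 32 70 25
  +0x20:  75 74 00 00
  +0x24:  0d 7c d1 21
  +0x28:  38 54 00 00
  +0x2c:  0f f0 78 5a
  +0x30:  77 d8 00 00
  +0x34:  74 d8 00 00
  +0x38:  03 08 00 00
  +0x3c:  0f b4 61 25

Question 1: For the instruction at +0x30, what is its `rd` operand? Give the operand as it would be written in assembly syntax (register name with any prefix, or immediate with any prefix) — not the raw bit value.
v

[30] 77 d8 00 00 → 0x77d80000
  top 6b → 0x1d → cmp [RR]
  rd: (w>>22)&0xf=0xf → v
  rs: (w>>18)&0xf=0x6 → l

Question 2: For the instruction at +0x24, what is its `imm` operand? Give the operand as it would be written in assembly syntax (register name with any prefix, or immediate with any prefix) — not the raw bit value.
[24] 0d 7c d1 21 → 0x0d7cd121
  top 6b → 0x3 → andi [RI]
  rd: (w>>22)&0xf=0x5 → h
  imm: (w>>0)&0x3fffff=0x3cd121 → #3985697

#3985697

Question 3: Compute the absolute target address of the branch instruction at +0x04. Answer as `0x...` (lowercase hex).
0xcdd0

[04] 93 ff ff f8 → 0x93fffff8
  opcode bits[31:26]=0x24: jnz/J
  imm: (w>>0)&0x3ffffff=0x3fffff8 (s26→-8) → #-8
  target = base 0xcdd0 + off 0x04 + 4 + imm -8 = 0xcdd0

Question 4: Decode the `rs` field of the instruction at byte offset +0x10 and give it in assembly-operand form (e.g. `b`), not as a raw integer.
[10] 03 f4 00 00 → 0x03f40000
  op=0x03f40000>>26=0x0 ⇒ sub (RR)
  rd: (w>>22)&0xf=0xf → v
  rs: (w>>18)&0xf=0xd → t

t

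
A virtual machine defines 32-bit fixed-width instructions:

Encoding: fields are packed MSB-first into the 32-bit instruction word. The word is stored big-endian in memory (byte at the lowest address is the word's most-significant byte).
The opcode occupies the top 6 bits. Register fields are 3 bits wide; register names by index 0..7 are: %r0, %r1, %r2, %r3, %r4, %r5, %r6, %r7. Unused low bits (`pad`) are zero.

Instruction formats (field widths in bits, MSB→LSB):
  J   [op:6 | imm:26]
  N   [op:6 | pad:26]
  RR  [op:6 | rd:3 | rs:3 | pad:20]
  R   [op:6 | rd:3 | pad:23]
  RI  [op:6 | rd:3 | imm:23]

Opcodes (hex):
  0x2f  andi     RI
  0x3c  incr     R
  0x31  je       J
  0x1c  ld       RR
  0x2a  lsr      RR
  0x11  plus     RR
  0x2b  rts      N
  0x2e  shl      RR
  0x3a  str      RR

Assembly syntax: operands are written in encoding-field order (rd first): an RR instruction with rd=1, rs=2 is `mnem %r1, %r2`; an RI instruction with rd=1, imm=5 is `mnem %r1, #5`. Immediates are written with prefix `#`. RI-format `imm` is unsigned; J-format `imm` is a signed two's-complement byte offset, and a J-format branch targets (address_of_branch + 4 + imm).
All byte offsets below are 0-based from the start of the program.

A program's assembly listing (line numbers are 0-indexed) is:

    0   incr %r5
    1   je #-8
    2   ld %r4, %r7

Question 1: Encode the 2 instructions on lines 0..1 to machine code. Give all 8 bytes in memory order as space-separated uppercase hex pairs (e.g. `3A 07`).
F2 80 00 00 C7 FF FF F8

0. incr fields op=0x3c:6|rd=5:3|pad=0:23 → word f2800000h → f2 80 00 00
1. je fields op=0x31:6|imm=-8:26 → word c7fffff8h → c7 ff ff f8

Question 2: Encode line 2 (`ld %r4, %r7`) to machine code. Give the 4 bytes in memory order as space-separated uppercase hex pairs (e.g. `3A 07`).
L2: ld op=0x1c:6|rd=4:3|rs=7:3|pad=0:20 ⇒ 0x72700000 ⇒ big 72 70 00 00

72 70 00 00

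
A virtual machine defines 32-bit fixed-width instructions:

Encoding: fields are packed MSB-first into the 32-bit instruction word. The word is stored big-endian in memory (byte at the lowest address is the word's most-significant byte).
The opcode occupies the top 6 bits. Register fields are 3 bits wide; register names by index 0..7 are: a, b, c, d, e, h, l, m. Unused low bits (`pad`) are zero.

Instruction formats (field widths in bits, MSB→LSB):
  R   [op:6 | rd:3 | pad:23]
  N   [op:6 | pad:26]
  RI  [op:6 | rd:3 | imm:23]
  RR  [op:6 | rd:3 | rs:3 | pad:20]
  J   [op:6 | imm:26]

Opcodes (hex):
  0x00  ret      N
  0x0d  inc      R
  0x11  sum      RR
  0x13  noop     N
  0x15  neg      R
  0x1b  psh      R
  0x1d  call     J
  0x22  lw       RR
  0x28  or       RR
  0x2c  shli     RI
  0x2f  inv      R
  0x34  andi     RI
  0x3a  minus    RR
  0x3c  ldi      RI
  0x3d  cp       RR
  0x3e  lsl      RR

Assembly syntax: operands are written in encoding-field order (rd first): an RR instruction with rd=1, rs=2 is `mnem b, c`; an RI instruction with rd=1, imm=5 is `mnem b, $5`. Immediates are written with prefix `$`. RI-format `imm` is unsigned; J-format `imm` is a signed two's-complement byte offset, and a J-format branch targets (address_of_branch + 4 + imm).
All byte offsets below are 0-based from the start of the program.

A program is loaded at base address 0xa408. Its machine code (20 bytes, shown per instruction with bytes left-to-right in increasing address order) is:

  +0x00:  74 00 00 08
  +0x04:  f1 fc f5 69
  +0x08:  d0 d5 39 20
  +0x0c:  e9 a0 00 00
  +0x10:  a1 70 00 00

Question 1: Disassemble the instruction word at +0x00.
+0x00: 74 00 00 08 ⇒ word 0x74000008 (big)
  top 6b → 0x1d → call [J]
  [25:0] imm=8 = $8

call $8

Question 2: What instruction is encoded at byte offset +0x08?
andi b, $5585184

@+08  big-endian(d0 d5 39 20) = 0xd0d53920
  opcode bits[31:26]=0x34: andi/RI
  rd: (w>>23)&0x7=0x1 → b
  imm: (w>>0)&0x7fffff=0x553920 → $5585184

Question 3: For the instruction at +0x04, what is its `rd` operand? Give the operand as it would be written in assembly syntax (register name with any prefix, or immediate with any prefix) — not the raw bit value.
d

off 0x04: read f1 fc f5 69 as big → 0xf1fcf569
  top 6b → 0x3c → ldi [RI]
  rd@[25:23]=0x3 ⇒ d
  imm@[22:0]=0x7cf569 ⇒ $8189289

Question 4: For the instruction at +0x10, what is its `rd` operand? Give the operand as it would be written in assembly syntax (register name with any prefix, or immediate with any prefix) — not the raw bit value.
+0x10: a1 70 00 00 ⇒ word 0xa1700000 (big)
  top 6b → 0x28 → or [RR]
  [25:23] rd=2 = c
  [22:20] rs=7 = m

c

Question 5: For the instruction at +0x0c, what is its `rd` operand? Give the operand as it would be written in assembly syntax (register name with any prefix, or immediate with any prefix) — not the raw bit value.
@+0c  big-endian(e9 a0 00 00) = 0xe9a00000
  top 6b → 0x3a → minus [RR]
  [25:23] rd=3 = d
  [22:20] rs=2 = c

d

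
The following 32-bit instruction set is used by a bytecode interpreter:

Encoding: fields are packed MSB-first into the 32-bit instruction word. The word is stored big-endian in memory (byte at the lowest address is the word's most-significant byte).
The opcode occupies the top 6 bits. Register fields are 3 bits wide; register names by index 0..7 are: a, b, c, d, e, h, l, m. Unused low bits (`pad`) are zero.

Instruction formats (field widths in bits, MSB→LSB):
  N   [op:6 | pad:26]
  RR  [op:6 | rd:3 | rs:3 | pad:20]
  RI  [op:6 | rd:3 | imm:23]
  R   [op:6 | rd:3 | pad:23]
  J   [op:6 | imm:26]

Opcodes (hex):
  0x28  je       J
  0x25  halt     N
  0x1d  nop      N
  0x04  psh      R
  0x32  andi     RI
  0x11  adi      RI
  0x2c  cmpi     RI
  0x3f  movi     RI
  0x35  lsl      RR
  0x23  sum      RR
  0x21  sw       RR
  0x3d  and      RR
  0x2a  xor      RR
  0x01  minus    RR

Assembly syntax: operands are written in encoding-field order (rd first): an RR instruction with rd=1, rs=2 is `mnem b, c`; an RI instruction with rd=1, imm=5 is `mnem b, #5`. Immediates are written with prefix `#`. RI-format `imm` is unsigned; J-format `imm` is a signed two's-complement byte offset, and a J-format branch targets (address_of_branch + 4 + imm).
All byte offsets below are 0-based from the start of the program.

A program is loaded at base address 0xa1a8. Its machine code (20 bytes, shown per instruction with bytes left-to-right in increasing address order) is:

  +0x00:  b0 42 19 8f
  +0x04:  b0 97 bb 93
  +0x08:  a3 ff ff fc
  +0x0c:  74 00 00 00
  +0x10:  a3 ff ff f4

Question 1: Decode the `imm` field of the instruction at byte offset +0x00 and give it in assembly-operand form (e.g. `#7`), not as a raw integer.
+0x00: b0 42 19 8f ⇒ word 0xb042198f (big)
  op=0xb042198f>>26=0x2c ⇒ cmpi (RI)
  rd@[25:23]=0x0 ⇒ a
  imm@[22:0]=0x42198f ⇒ #4331919

#4331919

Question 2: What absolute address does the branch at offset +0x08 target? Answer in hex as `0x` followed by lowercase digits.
0xa1b0

[08] a3 ff ff fc → 0xa3fffffc
  opcode bits[31:26]=0x28: je/J
  [25:0] imm=67108860 (s26→-4) = #-4
  target = base 0xa1a8 + off 0x08 + 4 + imm -4 = 0xa1b0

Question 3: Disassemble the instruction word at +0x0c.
nop

[0c] 74 00 00 00 → 0x74000000
  opcode bits[31:26]=0x1d: nop/N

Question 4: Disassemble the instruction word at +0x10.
je #-12

@+10  big-endian(a3 ff ff f4) = 0xa3fffff4
  top 6b → 0x28 → je [J]
  [25:0] imm=67108852 (s26→-12) = #-12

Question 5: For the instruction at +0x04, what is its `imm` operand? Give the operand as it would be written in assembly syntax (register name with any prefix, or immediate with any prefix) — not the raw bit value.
#1555347

off 0x04: read b0 97 bb 93 as big → 0xb097bb93
  opcode bits[31:26]=0x2c: cmpi/RI
  rd: (w>>23)&0x7=0x1 → b
  imm: (w>>0)&0x7fffff=0x17bb93 → #1555347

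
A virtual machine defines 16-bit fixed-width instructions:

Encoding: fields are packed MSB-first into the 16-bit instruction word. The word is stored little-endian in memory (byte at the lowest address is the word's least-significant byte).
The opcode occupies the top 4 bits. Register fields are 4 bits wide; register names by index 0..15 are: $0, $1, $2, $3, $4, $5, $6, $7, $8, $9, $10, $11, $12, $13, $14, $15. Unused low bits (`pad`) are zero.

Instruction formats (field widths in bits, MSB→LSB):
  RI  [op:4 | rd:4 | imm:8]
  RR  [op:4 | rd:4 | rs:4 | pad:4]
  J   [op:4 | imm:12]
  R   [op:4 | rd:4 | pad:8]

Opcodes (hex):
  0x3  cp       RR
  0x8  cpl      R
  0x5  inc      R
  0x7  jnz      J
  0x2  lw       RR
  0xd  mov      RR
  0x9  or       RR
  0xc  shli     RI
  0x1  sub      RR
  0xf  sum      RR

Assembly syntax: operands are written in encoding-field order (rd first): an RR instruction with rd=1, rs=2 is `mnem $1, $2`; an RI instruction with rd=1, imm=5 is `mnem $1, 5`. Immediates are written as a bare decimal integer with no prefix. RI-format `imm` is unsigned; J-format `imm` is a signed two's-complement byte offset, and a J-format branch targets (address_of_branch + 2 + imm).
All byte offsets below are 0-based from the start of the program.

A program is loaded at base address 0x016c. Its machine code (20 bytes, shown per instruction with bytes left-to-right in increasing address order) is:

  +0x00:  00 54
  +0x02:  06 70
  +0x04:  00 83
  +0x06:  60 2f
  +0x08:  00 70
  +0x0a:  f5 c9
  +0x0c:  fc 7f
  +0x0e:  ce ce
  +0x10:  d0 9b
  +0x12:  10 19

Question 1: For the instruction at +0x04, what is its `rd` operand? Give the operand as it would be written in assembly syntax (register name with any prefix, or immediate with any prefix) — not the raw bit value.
$3

[04] 00 83 → 0x8300
  op=0x8300>>12=0x8 ⇒ cpl (R)
  [11:8] rd=3 = $3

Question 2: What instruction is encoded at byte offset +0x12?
@+12  little-endian(10 19) = 0x1910
  opcode bits[15:12]=0x1: sub/RR
  [11:8] rd=9 = $9
  [7:4] rs=1 = $1

sub $9, $1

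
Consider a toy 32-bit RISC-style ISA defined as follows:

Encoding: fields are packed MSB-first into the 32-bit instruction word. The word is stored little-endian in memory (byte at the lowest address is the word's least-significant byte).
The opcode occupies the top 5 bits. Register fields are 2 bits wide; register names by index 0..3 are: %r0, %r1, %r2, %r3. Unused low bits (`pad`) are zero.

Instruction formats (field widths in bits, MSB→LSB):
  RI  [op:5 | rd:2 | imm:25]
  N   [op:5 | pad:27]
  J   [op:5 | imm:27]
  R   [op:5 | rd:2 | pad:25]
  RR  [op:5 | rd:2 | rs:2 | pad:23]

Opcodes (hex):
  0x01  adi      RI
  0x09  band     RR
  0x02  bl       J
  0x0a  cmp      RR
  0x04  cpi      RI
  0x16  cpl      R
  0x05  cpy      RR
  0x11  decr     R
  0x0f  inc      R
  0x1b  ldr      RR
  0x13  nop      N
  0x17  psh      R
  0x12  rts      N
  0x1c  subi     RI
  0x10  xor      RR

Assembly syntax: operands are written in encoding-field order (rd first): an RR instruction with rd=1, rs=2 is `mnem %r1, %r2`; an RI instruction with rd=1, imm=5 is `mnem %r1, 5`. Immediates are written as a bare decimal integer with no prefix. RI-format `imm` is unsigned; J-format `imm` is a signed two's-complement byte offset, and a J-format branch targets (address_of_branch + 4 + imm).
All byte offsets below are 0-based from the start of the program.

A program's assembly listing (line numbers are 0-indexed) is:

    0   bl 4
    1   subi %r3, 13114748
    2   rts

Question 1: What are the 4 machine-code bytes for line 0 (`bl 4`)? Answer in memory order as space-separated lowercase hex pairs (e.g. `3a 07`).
04 00 00 10

L0: bl op=0x2:5|imm=4:27 ⇒ 0x10000004 ⇒ little 04 00 00 10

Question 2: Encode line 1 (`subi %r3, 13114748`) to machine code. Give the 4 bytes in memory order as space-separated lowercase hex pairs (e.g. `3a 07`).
7c 1d c8 e6

L1: subi op=0x1c:5|rd=3:2|imm=13114748:25 ⇒ 0xe6c81d7c ⇒ little 7c 1d c8 e6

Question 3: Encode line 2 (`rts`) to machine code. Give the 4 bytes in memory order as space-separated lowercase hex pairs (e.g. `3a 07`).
2. rts fields op=0x12:5|pad=0:27 → word 90000000h → 00 00 00 90

00 00 00 90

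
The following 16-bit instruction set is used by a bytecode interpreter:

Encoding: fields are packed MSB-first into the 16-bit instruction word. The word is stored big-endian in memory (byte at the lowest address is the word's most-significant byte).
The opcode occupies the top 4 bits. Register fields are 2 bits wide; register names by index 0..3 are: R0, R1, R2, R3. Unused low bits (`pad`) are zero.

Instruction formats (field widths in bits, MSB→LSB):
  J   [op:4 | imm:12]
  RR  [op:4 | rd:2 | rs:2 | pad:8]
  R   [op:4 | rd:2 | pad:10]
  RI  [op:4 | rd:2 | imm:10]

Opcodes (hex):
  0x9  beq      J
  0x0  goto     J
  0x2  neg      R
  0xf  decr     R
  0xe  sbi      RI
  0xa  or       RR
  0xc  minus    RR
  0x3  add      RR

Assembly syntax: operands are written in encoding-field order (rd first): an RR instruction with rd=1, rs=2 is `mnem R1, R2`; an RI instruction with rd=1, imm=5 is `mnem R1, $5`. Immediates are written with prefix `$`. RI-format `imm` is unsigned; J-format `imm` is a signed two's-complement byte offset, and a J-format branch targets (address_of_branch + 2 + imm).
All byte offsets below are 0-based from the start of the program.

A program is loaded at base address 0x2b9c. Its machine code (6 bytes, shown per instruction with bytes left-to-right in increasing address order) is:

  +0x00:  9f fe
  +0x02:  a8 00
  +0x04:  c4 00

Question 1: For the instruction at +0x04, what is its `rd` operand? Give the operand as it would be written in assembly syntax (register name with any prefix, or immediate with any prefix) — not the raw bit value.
R1

off 0x04: read c4 00 as big → 0xc400
  op=0xc400>>12=0xc ⇒ minus (RR)
  rd: (w>>10)&0x3=0x1 → R1
  rs: (w>>8)&0x3=0x0 → R0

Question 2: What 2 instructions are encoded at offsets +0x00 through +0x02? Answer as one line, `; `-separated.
off 0x00: read 9f fe as big → 0x9ffe
  opcode bits[15:12]=0x9: beq/J
  [11:0] imm=4094 (s12→-2) = $-2
off 0x02: read a8 00 as big → 0xa800
  opcode bits[15:12]=0xa: or/RR
  [11:10] rd=2 = R2
  [9:8] rs=0 = R0

beq $-2; or R2, R0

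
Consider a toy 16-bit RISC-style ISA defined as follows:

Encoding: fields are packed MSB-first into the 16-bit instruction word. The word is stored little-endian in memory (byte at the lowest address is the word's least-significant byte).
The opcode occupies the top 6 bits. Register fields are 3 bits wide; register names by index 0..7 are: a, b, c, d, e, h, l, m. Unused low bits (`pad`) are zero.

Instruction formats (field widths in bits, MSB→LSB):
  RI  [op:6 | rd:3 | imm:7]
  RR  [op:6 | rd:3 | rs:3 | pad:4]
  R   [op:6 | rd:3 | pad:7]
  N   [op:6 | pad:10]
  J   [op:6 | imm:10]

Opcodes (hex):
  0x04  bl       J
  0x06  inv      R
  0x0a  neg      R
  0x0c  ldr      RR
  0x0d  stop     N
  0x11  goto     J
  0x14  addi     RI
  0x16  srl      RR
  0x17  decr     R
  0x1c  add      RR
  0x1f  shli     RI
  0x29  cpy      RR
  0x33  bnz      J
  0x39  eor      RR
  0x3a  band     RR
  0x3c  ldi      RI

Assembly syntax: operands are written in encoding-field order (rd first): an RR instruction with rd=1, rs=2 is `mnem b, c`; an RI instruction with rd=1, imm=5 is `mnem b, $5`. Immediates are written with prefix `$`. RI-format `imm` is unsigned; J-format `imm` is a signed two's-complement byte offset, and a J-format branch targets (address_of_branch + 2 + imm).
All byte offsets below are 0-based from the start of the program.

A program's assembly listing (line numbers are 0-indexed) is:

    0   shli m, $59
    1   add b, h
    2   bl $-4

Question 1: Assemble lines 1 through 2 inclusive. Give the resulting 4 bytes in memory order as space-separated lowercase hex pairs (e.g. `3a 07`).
1. add fields op=0x1c:6|rd=1:3|rs=5:3|pad=0:4 → word 70d0h → d0 70
2. bl fields op=0x4:6|imm=-4:10 → word 13fch → fc 13

d0 70 fc 13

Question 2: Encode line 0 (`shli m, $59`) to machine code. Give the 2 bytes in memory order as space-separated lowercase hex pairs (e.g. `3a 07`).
bb 7f

line 0 (shli): pack op=0x1f:6|rd=7:3|imm=59:7 = 0x7fbb; little→ bb 7f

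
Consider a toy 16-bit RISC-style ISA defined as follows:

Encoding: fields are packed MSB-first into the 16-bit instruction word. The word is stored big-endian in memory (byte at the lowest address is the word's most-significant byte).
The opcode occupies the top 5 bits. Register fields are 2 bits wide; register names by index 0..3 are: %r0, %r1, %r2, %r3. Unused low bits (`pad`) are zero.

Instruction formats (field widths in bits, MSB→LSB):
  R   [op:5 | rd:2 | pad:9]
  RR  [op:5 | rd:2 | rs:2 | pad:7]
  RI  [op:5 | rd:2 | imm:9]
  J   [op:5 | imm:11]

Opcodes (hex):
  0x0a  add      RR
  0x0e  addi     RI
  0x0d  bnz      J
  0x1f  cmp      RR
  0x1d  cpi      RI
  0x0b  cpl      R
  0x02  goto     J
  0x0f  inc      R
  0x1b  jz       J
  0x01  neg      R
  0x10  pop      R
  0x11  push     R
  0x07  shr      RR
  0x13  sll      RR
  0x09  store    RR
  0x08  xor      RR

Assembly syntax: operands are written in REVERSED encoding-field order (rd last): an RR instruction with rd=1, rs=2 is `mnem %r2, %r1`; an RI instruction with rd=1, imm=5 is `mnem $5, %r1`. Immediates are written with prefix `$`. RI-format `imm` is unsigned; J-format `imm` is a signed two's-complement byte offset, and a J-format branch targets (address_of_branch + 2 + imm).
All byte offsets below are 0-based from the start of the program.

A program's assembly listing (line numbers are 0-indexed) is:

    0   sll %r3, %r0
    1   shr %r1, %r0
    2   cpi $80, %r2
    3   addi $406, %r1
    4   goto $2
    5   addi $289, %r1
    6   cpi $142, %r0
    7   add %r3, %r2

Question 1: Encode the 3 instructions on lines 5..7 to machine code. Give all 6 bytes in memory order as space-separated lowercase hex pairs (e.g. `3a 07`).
73 21 e8 8e 55 80

L5: addi op=0xe:5|rd=1:2|imm=289:9 ⇒ 0x7321 ⇒ big 73 21
L6: cpi op=0x1d:5|rd=0:2|imm=142:9 ⇒ 0xe88e ⇒ big e8 8e
L7: add op=0xa:5|rd=2:2|rs=3:2|pad=0:7 ⇒ 0x5580 ⇒ big 55 80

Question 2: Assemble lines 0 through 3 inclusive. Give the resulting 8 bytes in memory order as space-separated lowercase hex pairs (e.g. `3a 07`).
line 0 (sll): pack op=0x13:5|rd=0:2|rs=3:2|pad=0:7 = 0x9980; big→ 99 80
line 1 (shr): pack op=0x7:5|rd=0:2|rs=1:2|pad=0:7 = 0x3880; big→ 38 80
line 2 (cpi): pack op=0x1d:5|rd=2:2|imm=80:9 = 0xec50; big→ ec 50
line 3 (addi): pack op=0xe:5|rd=1:2|imm=406:9 = 0x7396; big→ 73 96

99 80 38 80 ec 50 73 96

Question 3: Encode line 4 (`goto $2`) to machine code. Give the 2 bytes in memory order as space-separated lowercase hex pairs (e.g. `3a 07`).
L4: goto op=0x2:5|imm=2:11 ⇒ 0x1002 ⇒ big 10 02

10 02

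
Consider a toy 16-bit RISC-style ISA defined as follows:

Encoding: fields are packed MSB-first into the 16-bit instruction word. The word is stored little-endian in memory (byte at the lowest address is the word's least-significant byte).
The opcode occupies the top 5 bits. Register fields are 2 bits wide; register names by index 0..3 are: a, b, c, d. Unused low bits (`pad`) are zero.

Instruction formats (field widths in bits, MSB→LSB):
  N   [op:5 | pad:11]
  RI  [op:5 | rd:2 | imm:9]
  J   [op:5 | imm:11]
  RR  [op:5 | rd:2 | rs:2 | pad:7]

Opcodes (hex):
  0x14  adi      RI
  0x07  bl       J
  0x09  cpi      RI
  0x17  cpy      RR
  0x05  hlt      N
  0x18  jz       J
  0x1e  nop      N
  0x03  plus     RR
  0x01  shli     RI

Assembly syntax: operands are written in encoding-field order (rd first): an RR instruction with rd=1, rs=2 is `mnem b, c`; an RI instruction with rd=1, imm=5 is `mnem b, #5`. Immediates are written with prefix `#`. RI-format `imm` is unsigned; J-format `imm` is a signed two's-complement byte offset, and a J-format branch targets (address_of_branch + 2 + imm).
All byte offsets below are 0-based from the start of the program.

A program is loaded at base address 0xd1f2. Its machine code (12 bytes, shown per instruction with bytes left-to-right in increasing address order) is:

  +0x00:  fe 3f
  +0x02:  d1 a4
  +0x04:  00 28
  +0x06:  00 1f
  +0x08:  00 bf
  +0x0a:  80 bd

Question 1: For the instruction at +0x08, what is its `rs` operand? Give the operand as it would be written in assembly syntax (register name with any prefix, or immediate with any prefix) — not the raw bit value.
c

@+08  little-endian(00 bf) = 0xbf00
  op=0xbf00>>11=0x17 ⇒ cpy (RR)
  rd@[10:9]=0x3 ⇒ d
  rs@[8:7]=0x2 ⇒ c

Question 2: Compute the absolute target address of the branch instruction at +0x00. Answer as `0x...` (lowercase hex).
+0x00: fe 3f ⇒ word 0x3ffe (little)
  opcode bits[15:11]=0x7: bl/J
  imm@[10:0]=0x7fe (s11→-2) ⇒ #-2
  target = base 0xd1f2 + off 0x00 + 2 + imm -2 = 0xd1f2

0xd1f2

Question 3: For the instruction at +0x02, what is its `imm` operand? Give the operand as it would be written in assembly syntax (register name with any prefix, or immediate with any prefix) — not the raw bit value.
#209

[02] d1 a4 → 0xa4d1
  opcode bits[15:11]=0x14: adi/RI
  [10:9] rd=2 = c
  [8:0] imm=209 = #209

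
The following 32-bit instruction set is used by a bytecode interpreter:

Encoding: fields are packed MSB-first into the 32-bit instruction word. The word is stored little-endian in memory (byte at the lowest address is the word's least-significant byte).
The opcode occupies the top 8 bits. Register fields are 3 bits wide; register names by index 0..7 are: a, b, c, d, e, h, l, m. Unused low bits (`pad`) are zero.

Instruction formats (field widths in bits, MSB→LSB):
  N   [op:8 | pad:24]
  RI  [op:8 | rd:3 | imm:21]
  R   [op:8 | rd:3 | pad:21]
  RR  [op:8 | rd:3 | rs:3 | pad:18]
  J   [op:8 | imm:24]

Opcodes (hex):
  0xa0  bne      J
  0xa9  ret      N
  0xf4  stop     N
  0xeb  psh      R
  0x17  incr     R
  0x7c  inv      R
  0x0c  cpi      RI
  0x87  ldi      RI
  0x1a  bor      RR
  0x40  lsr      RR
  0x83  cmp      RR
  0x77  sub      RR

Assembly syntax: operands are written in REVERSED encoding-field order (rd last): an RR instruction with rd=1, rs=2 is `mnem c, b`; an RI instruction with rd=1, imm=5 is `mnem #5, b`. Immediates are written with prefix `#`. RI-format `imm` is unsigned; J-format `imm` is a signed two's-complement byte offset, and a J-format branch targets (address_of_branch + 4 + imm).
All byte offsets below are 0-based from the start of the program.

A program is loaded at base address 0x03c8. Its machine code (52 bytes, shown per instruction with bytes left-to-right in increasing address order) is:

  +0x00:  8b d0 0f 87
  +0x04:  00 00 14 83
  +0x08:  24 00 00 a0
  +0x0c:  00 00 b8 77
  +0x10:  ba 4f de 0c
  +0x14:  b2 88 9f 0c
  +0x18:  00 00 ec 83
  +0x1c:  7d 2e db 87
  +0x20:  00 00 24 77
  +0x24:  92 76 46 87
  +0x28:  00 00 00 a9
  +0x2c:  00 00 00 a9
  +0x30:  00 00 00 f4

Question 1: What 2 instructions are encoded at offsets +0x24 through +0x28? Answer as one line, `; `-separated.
ldi #423570, c; ret

+0x24: 92 76 46 87 ⇒ word 0x87467692 (little)
  opcode bits[31:24]=0x87: ldi/RI
  rd: (w>>21)&0x7=0x2 → c
  imm: (w>>0)&0x1fffff=0x67692 → #423570
+0x28: 00 00 00 a9 ⇒ word 0xa9000000 (little)
  opcode bits[31:24]=0xa9: ret/N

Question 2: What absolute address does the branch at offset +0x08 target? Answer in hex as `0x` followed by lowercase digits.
+0x08: 24 00 00 a0 ⇒ word 0xa0000024 (little)
  op=0xa0000024>>24=0xa0 ⇒ bne (J)
  imm: (w>>0)&0xffffff=0x24 → #36
  target = base 0x03c8 + off 0x08 + 4 + imm 36 = 0x03f8

0x03f8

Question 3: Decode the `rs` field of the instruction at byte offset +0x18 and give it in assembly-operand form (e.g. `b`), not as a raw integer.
@+18  little-endian(00 00 ec 83) = 0x83ec0000
  op=0x83ec0000>>24=0x83 ⇒ cmp (RR)
  rd: (w>>21)&0x7=0x7 → m
  rs: (w>>18)&0x7=0x3 → d

d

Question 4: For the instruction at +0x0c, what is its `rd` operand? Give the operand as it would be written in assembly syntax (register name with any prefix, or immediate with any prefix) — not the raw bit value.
+0x0c: 00 00 b8 77 ⇒ word 0x77b80000 (little)
  op=0x77b80000>>24=0x77 ⇒ sub (RR)
  [23:21] rd=5 = h
  [20:18] rs=6 = l

h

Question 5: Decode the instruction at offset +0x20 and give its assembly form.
sub b, b

off 0x20: read 00 00 24 77 as little → 0x77240000
  top 8b → 0x77 → sub [RR]
  rd: (w>>21)&0x7=0x1 → b
  rs: (w>>18)&0x7=0x1 → b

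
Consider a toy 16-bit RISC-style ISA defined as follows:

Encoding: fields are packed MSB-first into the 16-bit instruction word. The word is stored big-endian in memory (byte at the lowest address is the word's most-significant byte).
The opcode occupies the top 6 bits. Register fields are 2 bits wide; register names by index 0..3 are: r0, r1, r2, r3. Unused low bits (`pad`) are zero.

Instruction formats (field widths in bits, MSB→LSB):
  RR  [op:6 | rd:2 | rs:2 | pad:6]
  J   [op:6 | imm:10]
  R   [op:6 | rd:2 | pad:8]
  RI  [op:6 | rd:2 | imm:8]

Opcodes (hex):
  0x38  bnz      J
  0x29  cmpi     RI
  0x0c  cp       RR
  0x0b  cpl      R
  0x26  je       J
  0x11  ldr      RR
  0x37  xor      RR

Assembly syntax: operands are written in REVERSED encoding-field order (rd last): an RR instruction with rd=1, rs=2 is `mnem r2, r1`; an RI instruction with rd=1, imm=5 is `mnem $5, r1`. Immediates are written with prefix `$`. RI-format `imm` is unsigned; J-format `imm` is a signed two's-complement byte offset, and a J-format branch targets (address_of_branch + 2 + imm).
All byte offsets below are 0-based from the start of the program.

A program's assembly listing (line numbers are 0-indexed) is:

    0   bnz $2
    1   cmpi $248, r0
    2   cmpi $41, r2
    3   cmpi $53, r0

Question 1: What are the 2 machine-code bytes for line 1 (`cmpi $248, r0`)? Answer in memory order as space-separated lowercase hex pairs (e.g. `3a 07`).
line 1 (cmpi): pack op=0x29:6|rd=0:2|imm=248:8 = 0xa4f8; big→ a4 f8

a4 f8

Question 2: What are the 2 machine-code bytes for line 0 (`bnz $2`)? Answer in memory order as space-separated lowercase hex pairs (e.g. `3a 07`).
e0 02

L0: bnz op=0x38:6|imm=2:10 ⇒ 0xe002 ⇒ big e0 02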